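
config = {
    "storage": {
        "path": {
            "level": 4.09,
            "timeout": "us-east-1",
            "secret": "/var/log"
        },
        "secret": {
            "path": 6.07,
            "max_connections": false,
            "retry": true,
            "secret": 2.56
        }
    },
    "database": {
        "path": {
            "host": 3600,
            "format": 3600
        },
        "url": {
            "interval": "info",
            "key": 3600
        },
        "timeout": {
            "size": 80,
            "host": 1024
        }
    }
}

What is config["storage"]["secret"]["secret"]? 2.56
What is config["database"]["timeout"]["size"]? 80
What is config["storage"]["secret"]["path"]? 6.07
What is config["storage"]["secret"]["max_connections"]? False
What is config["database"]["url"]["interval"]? "info"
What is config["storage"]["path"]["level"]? 4.09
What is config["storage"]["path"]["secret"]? "/var/log"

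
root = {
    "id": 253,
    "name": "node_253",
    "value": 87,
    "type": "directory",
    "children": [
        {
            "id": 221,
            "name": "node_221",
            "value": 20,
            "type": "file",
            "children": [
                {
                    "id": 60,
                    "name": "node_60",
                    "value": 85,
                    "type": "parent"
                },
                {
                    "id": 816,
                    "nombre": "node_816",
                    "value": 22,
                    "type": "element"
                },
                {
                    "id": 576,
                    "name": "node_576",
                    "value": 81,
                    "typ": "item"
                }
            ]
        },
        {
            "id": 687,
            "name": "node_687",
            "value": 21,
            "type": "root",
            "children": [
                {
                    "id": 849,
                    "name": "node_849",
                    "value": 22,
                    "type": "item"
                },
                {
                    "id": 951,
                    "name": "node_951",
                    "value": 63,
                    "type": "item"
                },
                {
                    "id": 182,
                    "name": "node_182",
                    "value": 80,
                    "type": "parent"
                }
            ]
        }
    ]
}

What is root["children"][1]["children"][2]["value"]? 80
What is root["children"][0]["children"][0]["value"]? 85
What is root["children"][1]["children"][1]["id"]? 951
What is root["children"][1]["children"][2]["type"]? "parent"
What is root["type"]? "directory"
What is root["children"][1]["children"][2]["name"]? "node_182"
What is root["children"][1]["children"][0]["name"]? "node_849"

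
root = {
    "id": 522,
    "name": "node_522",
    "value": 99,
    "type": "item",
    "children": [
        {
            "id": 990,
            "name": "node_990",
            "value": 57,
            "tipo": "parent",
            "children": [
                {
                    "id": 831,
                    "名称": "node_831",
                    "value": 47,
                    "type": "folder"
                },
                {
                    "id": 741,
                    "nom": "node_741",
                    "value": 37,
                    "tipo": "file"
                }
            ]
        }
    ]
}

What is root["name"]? "node_522"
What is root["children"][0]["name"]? "node_990"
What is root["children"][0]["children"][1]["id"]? 741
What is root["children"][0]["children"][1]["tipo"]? "file"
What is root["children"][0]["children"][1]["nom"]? "node_741"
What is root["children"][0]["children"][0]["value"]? 47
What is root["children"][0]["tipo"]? "parent"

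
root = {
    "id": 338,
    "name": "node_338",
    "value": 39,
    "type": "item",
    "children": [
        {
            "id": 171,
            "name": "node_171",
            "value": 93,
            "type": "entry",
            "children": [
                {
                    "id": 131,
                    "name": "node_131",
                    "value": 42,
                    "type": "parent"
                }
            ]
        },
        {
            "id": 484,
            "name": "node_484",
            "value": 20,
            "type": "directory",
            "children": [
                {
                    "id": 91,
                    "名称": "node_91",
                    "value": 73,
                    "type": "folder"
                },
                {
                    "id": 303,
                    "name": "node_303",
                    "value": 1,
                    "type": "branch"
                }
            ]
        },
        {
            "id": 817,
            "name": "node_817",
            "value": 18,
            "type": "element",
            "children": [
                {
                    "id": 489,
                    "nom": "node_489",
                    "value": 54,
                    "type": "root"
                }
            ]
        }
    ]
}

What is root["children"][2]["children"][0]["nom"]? "node_489"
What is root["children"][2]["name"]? "node_817"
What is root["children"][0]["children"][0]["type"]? "parent"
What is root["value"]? 39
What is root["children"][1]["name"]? "node_484"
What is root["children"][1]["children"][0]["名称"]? "node_91"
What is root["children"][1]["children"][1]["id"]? 303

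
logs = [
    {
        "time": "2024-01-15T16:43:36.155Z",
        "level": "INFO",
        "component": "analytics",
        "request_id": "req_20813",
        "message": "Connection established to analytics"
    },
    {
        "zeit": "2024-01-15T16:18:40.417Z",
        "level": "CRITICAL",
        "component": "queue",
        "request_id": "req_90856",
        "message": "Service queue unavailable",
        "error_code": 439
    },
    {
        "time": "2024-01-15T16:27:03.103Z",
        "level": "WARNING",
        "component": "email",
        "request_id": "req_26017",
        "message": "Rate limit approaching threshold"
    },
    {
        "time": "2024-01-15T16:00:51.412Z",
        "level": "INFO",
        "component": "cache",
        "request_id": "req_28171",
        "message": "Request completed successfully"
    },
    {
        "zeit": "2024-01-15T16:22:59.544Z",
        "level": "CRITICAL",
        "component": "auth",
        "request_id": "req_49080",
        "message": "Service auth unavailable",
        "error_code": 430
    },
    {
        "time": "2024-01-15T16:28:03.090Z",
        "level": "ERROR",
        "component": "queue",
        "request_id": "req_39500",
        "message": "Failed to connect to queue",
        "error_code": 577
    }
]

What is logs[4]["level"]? "CRITICAL"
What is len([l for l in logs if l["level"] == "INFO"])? 2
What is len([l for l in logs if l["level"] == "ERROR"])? 1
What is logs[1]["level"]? "CRITICAL"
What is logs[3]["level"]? "INFO"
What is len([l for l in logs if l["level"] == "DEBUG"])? 0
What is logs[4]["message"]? "Service auth unavailable"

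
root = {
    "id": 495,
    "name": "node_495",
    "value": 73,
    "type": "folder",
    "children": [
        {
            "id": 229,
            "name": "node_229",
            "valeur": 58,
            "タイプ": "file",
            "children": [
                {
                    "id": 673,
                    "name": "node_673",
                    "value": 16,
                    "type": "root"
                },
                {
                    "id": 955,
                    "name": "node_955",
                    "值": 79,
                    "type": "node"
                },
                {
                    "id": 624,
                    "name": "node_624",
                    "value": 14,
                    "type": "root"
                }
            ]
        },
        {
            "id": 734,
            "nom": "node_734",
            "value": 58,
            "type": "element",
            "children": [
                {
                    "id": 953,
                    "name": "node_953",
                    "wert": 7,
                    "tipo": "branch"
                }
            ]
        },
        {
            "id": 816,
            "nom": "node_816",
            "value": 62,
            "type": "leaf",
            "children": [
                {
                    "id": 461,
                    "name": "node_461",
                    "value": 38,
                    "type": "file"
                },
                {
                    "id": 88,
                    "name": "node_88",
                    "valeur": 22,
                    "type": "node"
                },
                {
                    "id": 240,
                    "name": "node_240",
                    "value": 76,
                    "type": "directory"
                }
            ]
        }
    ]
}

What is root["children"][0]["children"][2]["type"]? "root"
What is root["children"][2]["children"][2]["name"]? "node_240"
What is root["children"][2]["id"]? 816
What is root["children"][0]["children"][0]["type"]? "root"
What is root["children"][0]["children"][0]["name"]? "node_673"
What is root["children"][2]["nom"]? "node_816"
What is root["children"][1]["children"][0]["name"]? "node_953"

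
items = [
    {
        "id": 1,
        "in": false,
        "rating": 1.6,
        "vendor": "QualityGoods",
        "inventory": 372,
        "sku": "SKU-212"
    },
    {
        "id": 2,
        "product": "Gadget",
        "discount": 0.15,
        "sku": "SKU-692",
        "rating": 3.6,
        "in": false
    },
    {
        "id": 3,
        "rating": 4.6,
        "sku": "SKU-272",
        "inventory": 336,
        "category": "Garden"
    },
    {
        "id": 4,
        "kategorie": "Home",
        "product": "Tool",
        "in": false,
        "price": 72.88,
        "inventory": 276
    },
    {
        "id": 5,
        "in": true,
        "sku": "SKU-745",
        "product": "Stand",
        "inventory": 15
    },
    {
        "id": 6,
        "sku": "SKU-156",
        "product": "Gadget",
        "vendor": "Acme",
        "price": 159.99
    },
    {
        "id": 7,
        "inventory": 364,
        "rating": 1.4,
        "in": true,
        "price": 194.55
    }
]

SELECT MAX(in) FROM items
True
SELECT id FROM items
[1, 2, 3, 4, 5, 6, 7]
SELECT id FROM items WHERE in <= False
[1, 2, 4]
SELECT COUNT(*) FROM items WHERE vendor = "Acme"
1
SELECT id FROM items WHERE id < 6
[1, 2, 3, 4, 5]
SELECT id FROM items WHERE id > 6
[7]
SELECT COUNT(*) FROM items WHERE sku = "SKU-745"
1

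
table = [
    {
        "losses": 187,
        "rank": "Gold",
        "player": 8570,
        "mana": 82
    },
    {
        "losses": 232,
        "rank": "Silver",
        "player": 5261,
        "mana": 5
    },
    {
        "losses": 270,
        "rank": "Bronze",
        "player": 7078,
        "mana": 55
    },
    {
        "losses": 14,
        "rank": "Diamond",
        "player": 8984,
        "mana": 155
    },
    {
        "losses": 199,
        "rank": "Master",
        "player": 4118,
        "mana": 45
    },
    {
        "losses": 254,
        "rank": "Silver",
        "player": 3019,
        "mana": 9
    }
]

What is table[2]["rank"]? "Bronze"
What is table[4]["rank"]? "Master"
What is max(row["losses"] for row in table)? 270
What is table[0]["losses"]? 187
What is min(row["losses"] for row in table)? 14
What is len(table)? 6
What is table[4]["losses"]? 199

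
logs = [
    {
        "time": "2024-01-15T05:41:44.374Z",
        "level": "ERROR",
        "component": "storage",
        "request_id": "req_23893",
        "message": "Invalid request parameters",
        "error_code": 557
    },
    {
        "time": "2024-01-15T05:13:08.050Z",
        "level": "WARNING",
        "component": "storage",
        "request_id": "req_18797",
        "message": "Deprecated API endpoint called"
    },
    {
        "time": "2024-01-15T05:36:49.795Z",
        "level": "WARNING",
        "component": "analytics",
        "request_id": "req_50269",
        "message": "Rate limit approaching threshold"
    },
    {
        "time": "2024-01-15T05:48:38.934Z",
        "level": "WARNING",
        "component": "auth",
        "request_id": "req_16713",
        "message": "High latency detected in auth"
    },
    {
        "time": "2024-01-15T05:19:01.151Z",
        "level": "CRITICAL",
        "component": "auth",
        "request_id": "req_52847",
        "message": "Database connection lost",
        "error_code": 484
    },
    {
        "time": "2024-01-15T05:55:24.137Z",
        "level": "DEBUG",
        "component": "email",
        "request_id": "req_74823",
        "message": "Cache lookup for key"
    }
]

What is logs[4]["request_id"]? "req_52847"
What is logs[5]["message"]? "Cache lookup for key"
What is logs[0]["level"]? "ERROR"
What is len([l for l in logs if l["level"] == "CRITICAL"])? 1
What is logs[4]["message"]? "Database connection lost"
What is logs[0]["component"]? "storage"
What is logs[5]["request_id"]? "req_74823"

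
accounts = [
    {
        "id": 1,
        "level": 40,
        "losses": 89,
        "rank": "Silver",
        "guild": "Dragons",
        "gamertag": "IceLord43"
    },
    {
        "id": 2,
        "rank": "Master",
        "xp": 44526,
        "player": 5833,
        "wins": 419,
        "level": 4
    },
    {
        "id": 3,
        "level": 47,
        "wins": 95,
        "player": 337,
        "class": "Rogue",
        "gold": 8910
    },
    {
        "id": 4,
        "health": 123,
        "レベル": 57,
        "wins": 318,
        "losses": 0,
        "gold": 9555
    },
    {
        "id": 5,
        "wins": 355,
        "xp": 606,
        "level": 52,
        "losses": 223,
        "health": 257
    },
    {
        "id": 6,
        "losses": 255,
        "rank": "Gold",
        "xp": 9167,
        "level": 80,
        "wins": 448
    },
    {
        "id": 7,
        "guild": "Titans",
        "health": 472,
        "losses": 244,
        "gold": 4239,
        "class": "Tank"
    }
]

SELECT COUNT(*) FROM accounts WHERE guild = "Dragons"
1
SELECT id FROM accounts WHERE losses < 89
[4]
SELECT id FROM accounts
[1, 2, 3, 4, 5, 6, 7]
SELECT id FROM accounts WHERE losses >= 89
[1, 5, 6, 7]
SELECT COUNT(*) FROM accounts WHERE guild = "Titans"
1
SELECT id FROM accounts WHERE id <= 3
[1, 2, 3]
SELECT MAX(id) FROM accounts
7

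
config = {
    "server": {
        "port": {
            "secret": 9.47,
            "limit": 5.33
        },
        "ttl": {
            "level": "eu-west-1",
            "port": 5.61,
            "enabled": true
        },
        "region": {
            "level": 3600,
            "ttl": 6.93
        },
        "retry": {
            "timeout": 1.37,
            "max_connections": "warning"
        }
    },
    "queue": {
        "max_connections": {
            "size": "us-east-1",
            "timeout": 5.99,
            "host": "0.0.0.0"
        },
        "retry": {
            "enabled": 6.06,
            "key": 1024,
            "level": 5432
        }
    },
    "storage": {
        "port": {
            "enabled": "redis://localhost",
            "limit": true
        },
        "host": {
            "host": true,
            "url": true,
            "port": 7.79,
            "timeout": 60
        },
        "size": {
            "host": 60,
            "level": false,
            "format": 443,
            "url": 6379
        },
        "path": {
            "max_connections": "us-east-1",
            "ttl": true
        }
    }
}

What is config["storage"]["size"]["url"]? 6379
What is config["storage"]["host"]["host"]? True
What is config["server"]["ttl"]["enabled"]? True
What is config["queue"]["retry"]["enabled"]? 6.06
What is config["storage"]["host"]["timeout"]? 60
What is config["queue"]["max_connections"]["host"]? "0.0.0.0"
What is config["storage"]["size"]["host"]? 60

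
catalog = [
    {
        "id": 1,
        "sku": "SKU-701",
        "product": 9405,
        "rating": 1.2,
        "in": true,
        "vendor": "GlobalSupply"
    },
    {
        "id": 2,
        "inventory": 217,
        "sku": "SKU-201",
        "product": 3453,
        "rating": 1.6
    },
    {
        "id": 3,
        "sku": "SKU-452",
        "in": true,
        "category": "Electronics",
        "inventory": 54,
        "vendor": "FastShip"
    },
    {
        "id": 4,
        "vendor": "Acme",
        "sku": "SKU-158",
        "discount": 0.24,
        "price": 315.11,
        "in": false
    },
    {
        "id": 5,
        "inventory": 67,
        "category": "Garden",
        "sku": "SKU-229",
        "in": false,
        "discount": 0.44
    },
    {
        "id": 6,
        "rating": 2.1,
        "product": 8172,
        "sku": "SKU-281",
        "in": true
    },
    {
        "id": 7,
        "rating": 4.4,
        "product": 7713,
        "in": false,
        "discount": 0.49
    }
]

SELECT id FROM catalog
[1, 2, 3, 4, 5, 6, 7]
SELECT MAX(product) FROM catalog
9405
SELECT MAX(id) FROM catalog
7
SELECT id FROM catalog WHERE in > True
[]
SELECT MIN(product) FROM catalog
3453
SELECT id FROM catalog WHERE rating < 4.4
[1, 2, 6]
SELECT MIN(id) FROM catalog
1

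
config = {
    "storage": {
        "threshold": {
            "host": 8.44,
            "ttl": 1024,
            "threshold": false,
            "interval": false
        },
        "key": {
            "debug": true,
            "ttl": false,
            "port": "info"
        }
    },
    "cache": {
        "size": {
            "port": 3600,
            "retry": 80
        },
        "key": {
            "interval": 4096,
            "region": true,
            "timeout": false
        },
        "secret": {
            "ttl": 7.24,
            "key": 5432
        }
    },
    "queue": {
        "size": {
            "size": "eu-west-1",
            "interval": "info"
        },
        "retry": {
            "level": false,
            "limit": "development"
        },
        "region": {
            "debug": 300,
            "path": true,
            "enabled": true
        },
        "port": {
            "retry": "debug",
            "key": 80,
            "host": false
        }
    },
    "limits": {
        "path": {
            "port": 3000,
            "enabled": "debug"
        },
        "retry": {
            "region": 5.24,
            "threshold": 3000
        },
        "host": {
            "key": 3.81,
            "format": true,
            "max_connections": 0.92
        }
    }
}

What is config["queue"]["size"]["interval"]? "info"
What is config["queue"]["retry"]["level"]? False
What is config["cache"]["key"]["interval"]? 4096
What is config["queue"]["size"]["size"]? "eu-west-1"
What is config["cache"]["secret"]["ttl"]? 7.24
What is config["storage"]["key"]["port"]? "info"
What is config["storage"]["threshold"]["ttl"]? 1024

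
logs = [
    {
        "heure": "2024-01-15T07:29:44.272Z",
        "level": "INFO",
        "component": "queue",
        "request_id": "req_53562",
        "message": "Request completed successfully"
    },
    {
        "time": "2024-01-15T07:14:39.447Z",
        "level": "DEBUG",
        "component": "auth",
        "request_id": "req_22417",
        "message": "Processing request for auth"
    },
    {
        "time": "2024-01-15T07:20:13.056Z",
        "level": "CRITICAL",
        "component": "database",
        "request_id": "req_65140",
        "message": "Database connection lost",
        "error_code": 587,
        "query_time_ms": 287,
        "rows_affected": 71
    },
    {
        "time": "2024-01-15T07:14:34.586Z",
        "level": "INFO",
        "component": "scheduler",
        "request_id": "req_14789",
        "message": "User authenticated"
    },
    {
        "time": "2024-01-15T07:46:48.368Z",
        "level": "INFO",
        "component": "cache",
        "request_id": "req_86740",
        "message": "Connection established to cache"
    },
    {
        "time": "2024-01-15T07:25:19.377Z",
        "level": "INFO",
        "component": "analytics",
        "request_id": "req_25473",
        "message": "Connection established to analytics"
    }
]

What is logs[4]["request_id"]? "req_86740"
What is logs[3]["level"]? "INFO"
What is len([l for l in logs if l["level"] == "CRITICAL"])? 1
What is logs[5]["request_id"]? "req_25473"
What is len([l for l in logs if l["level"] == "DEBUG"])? 1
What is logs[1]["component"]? "auth"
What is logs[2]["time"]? "2024-01-15T07:20:13.056Z"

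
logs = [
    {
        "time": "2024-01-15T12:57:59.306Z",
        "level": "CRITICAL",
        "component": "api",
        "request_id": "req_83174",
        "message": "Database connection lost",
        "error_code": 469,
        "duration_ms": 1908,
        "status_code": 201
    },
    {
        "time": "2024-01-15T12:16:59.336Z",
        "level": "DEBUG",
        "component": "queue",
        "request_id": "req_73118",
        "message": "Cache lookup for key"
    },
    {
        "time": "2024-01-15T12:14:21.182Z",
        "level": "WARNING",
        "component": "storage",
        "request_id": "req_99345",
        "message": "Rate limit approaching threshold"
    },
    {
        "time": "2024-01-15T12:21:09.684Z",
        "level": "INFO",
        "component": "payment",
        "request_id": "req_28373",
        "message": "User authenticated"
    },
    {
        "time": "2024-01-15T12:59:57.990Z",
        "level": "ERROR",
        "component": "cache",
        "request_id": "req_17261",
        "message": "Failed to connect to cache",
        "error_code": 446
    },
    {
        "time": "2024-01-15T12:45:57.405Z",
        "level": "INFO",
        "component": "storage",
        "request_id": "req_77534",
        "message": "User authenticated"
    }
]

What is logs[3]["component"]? "payment"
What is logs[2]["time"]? "2024-01-15T12:14:21.182Z"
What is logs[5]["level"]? "INFO"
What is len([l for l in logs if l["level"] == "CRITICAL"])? 1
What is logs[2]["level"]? "WARNING"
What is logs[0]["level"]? "CRITICAL"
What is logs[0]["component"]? "api"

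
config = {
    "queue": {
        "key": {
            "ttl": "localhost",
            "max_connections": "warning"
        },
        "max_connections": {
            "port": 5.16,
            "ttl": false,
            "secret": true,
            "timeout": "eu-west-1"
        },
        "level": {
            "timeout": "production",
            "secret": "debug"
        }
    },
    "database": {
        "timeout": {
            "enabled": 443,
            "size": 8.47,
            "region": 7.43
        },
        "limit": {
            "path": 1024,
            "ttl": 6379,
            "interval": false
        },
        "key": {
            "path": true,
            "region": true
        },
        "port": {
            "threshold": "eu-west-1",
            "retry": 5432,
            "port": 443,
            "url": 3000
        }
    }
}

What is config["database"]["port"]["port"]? 443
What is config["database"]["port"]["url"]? 3000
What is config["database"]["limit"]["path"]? 1024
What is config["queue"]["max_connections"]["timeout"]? "eu-west-1"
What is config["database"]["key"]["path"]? True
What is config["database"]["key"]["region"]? True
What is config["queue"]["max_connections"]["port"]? 5.16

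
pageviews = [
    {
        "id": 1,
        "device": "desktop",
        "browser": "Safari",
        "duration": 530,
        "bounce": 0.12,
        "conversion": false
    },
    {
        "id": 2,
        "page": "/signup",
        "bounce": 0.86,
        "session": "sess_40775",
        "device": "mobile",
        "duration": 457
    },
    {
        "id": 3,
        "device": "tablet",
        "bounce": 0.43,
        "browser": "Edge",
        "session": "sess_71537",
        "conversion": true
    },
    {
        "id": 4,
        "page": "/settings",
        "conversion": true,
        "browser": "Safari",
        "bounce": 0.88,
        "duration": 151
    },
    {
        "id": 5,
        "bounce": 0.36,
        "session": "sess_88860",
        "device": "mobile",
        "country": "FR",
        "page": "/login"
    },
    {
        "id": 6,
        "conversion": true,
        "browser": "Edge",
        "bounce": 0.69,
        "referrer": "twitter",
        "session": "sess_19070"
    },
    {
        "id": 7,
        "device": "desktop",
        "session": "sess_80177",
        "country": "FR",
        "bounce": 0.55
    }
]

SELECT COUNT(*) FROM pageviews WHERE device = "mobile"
2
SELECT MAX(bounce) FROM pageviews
0.88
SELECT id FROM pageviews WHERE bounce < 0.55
[1, 3, 5]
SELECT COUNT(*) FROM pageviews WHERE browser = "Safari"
2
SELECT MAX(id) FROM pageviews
7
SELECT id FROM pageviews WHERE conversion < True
[1]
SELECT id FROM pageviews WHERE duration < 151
[]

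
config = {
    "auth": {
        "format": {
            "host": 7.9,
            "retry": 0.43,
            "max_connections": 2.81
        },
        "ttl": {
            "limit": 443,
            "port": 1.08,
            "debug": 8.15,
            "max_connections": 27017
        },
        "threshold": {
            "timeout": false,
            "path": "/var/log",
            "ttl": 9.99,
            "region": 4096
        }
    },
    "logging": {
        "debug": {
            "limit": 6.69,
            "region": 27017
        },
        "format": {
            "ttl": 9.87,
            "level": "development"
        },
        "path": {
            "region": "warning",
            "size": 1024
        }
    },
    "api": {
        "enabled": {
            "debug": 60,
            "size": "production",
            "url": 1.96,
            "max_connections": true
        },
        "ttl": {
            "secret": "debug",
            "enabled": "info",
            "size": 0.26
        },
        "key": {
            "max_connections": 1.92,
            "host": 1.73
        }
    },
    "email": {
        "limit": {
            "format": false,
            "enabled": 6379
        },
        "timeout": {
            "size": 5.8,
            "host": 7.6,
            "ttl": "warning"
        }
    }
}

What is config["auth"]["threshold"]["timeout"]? False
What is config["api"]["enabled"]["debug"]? 60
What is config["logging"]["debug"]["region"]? 27017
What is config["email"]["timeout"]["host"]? 7.6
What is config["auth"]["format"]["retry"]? 0.43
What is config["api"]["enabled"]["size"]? "production"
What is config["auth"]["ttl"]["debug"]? 8.15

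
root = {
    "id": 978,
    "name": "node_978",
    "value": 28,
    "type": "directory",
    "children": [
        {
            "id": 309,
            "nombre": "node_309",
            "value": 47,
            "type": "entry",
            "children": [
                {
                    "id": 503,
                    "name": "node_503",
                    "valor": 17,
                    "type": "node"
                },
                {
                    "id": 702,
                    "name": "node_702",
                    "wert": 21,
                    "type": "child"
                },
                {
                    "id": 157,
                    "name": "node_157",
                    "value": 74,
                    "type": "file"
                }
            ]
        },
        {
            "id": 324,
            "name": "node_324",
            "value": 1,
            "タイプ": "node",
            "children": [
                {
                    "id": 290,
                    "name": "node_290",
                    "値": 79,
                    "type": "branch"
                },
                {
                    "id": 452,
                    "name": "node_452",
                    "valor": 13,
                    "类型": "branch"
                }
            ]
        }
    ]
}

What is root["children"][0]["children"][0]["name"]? "node_503"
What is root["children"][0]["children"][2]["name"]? "node_157"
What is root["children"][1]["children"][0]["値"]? 79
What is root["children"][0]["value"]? 47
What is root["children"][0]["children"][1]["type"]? "child"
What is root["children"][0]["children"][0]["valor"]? 17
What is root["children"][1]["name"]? "node_324"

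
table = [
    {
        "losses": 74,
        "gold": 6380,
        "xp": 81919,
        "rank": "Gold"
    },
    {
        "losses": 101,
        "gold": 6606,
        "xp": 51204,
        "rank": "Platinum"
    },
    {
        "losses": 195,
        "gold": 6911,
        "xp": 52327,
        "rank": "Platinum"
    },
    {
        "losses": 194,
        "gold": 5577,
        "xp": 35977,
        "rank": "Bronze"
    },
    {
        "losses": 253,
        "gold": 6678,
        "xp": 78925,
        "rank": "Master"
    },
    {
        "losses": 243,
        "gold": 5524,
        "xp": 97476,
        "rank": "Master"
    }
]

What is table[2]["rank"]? "Platinum"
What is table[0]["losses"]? 74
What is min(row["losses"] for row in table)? 74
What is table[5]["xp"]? 97476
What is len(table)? 6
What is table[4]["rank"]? "Master"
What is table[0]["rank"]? "Gold"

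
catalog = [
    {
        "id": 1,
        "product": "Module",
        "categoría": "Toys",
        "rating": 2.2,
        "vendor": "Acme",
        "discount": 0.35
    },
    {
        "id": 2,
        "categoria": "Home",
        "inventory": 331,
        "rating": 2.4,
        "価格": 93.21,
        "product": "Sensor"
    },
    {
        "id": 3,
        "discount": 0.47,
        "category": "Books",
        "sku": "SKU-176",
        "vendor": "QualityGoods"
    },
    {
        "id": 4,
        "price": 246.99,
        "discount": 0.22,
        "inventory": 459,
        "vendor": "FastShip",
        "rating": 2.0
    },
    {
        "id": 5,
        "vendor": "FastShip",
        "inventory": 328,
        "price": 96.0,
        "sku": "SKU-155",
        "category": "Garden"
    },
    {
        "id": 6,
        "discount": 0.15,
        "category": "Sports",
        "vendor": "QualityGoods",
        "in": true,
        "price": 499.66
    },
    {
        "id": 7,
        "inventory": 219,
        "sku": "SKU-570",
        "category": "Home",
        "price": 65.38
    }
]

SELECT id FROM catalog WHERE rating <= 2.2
[1, 4]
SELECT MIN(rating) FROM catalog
2.0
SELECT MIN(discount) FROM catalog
0.15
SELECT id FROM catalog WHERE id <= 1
[1]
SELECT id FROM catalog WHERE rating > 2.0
[1, 2]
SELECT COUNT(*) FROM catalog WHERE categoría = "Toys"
1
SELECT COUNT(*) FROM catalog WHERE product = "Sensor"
1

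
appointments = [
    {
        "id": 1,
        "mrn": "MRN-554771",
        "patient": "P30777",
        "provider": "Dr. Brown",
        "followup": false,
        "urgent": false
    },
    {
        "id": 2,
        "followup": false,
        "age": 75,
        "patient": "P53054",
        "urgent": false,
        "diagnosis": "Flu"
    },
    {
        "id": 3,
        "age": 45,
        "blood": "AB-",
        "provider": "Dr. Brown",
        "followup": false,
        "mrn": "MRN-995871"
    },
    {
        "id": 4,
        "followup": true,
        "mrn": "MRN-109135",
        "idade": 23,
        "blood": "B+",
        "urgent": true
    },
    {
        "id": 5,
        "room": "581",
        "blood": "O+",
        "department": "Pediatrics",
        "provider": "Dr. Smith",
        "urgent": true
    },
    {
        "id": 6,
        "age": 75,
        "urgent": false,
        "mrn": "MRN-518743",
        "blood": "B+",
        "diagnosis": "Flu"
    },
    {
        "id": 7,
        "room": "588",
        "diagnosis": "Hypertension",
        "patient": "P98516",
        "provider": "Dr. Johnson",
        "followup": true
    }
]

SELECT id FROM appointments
[1, 2, 3, 4, 5, 6, 7]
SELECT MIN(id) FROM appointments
1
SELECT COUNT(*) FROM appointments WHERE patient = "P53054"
1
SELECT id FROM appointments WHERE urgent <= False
[1, 2, 6]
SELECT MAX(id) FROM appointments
7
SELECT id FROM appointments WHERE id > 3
[4, 5, 6, 7]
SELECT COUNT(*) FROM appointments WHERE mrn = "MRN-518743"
1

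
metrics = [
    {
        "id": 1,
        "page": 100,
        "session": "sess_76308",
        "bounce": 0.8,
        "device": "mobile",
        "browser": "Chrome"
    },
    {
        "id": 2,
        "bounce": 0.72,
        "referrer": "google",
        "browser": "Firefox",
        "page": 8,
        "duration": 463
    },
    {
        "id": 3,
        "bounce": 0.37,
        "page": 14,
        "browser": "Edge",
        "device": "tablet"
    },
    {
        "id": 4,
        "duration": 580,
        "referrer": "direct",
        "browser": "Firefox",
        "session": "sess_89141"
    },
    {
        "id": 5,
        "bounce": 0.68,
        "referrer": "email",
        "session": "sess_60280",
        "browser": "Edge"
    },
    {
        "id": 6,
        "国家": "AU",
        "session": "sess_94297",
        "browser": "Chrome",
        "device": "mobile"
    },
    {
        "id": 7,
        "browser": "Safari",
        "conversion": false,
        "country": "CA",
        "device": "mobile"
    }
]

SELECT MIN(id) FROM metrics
1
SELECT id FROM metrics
[1, 2, 3, 4, 5, 6, 7]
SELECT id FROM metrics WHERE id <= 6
[1, 2, 3, 4, 5, 6]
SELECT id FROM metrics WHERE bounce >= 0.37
[1, 2, 3, 5]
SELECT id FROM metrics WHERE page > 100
[]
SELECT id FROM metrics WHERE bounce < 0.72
[3, 5]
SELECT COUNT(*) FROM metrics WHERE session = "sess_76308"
1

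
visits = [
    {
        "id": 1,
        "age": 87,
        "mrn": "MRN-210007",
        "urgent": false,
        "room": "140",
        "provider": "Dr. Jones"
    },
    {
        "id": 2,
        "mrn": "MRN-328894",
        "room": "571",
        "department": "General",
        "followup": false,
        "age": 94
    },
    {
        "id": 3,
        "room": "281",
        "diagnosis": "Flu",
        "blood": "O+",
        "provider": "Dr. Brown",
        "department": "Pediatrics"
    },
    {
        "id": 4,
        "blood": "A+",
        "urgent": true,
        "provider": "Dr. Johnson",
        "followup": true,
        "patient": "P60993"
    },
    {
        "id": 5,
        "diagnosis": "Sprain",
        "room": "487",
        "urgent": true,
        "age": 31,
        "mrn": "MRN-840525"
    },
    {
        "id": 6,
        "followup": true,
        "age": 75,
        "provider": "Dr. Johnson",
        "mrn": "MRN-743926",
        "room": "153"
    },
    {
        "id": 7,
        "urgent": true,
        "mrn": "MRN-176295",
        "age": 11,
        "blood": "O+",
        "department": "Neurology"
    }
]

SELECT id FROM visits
[1, 2, 3, 4, 5, 6, 7]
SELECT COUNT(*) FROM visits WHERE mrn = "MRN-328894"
1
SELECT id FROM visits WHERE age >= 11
[1, 2, 5, 6, 7]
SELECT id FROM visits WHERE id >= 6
[6, 7]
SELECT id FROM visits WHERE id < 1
[]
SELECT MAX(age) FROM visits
94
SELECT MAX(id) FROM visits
7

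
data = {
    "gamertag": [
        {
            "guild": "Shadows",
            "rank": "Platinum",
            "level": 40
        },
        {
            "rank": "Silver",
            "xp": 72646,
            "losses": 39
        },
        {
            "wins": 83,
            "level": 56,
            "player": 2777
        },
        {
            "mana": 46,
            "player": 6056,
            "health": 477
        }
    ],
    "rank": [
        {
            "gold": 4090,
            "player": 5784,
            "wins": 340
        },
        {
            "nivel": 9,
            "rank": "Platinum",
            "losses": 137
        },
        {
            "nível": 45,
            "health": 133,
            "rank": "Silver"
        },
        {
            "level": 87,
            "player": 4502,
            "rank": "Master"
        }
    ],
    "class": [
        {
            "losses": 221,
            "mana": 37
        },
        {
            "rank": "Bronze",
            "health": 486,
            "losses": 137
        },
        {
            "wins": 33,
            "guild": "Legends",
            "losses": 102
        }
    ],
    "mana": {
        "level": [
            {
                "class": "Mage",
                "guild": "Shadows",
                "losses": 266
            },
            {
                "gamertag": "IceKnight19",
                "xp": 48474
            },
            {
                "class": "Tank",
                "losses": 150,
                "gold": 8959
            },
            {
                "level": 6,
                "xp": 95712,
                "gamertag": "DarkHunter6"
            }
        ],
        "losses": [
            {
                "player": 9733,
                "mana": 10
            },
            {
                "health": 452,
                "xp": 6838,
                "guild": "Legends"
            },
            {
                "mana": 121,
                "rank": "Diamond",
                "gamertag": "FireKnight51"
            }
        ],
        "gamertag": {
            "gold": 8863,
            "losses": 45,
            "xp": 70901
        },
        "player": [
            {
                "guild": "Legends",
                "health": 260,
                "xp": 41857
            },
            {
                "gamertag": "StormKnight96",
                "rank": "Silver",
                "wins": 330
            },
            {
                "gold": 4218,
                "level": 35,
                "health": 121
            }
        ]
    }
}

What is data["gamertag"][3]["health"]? 477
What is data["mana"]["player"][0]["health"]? 260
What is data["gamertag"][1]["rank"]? "Silver"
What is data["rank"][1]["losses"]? 137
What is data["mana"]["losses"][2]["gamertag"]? "FireKnight51"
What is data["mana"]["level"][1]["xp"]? 48474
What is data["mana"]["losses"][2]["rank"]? "Diamond"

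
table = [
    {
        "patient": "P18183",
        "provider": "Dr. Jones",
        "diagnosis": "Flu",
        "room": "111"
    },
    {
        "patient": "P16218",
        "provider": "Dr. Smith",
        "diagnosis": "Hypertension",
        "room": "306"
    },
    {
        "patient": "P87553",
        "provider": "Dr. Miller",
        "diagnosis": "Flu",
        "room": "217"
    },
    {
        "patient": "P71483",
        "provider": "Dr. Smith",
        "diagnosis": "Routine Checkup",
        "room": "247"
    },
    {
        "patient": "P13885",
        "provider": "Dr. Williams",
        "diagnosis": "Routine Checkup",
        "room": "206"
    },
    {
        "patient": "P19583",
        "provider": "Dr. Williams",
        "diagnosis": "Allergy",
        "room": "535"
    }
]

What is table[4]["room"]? "206"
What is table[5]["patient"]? "P19583"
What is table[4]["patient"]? "P13885"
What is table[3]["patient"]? "P71483"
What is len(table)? 6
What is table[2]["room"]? "217"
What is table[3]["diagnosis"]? "Routine Checkup"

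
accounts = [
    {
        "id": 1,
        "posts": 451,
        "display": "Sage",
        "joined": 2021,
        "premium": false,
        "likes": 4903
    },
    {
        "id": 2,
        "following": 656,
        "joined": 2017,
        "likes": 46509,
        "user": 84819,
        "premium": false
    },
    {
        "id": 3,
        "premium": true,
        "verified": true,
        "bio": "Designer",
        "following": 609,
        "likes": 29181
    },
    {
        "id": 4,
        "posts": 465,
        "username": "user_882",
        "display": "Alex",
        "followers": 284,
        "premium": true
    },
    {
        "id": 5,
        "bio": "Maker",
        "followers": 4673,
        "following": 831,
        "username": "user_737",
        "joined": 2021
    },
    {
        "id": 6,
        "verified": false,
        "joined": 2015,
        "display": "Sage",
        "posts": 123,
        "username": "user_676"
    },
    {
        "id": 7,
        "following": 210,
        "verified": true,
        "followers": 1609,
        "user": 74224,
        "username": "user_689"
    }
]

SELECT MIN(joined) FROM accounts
2015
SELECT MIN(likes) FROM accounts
4903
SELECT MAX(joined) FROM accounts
2021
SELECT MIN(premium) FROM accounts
False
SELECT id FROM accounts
[1, 2, 3, 4, 5, 6, 7]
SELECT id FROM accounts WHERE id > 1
[2, 3, 4, 5, 6, 7]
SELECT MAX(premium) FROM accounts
True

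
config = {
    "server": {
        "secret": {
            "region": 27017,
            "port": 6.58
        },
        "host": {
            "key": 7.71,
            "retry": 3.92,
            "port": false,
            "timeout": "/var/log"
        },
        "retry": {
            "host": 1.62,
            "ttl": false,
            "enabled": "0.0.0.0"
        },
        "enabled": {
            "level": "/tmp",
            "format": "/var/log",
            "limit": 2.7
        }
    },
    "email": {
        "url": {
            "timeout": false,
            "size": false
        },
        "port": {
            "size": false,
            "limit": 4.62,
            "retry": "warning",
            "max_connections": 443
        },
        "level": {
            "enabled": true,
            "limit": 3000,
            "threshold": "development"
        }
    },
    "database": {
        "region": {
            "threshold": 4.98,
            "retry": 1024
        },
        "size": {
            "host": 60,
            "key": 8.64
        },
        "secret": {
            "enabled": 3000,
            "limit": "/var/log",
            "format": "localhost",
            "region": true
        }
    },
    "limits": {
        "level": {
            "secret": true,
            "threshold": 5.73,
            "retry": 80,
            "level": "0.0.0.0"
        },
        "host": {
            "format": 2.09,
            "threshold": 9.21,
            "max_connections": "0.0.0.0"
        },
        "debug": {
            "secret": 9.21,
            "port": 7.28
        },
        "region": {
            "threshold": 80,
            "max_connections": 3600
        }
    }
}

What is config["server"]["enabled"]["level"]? "/tmp"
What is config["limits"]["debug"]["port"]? 7.28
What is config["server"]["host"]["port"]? False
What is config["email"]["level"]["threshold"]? "development"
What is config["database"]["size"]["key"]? 8.64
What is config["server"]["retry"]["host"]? 1.62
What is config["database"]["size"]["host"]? 60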